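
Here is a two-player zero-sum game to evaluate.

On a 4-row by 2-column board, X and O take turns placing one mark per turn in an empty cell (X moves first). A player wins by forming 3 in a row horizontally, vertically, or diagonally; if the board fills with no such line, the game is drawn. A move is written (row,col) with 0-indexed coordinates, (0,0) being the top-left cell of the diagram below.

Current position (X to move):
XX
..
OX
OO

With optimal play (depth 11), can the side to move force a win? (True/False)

p1 X@[XX/../OX/OO]: (1,0)[XX/X./OX/OO]+0 (1,1)[XX/.X/OX/OO]+1*
p2 O@[XX/.X/OX/OO] terminal -1; root [XX/../OX/OO] d11

X winning at [XX/../OX/OO]: True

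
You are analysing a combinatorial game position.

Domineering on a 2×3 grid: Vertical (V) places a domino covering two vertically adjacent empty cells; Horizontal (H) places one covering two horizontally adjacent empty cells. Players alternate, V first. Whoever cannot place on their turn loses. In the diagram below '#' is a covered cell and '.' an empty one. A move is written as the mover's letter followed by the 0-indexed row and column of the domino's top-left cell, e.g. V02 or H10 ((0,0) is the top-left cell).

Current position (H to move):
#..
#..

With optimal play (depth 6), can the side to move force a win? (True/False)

p1 H@[#../#..]: H01[###/#..]+1* H11[#../###]+1
p2 V@[###/#..] terminal -1; root [#../#..] d6

H winning at [#../#..]: True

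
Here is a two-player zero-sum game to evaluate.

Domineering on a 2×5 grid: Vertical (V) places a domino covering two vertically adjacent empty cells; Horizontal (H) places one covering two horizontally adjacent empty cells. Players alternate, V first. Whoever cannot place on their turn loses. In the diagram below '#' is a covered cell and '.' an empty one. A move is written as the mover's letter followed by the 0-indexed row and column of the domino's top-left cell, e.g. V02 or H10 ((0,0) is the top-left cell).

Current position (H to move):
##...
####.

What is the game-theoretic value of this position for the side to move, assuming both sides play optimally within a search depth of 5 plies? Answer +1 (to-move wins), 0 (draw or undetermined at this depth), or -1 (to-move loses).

value(##.../####., H) = +1

[##.../####.] H move#1: H02:-1/####./####., H03:+1/##.##/####.*
[##.##/####.] end (terminal -1, V#2); searched ##.../####. to 5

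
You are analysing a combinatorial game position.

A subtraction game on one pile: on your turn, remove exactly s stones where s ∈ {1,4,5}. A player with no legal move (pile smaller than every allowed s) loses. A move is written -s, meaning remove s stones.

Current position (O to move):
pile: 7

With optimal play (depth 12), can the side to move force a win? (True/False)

O winning at [7]: True

p1 O@[7]: -1[6]-1 -4[3]-1 -5[2]+1*
p2 X@[2]: -1[1]-1*
p3 O@[1]: -1[0]+1*
p4 X@[0] terminal -1; root [7] d12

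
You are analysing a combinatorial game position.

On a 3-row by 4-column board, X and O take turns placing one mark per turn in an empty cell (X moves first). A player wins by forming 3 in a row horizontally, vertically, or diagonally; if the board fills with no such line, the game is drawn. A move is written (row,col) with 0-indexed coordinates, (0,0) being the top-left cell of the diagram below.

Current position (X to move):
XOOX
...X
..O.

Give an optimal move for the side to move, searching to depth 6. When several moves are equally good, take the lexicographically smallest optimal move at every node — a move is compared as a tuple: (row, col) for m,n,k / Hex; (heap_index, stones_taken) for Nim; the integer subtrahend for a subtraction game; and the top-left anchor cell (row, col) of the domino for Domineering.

X's best at [XOOX/...X/..O.]: (1,2)

ply 1, X at XOOX/...X/..O. | (1,0)=-1→XOOX/X..X/..O.; (1,1)=-1→XOOX/.X.X/..O.; (1,2)=+1→XOOX/..XX/..O.*; (2,0)=-1→XOOX/...X/X.O.; (2,1)=-1→XOOX/...X/.XO.; (2,3)=+1→XOOX/...X/..OX
ply 2, O at XOOX/..XX/..O. | (1,0)=-1→XOOX/O.XX/..O.*; (1,1)=-1→XOOX/.OXX/..O.; (2,0)=-1→XOOX/..XX/O.O.; (2,1)=-1→XOOX/..XX/.OO.; (2,3)=-1→XOOX/..XX/..OO
ply 3, X at XOOX/O.XX/..O. | (1,1)=+1→XOOX/OXXX/..O.*; (2,0)=+1→XOOX/O.XX/X.O.; (2,1)=+1→XOOX/O.XX/.XO.; (2,3)=+1→XOOX/O.XX/..OX
ply 4: XOOX/OXXX/..O. is terminal -1 (O); from XOOX/...X/..O. depth 6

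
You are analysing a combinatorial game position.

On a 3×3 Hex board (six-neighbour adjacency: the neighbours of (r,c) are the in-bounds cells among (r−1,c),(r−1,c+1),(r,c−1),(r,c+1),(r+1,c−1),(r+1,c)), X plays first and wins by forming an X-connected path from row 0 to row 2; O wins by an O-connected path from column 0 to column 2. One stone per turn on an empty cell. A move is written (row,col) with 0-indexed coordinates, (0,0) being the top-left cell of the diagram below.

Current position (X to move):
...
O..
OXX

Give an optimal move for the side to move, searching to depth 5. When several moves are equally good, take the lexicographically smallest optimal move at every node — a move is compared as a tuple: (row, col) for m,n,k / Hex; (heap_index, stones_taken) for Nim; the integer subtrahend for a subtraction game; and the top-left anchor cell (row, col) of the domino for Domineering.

X's best at [.../O../OXX]: (0,2)

ply 1, X at .../O../OXX | (0,0)=-1→X../O../OXX; (0,1)=-1→.X./O../OXX; (0,2)=+1→..X/O../OXX*; (1,1)=+1→.../OX./OXX; (1,2)=-1→.../O.X/OXX
ply 2, O at ..X/O../OXX | (0,0)=-1→O.X/O../OXX*; (0,1)=-1→.OX/O../OXX; (1,1)=-1→..X/OO./OXX; (1,2)=-1→..X/O.O/OXX
ply 3, X at O.X/O../OXX | (0,1)=+1→OXX/O../OXX*; (1,1)=+1→O.X/OX./OXX; (1,2)=+1→O.X/O.X/OXX
ply 4, O at OXX/O../OXX | (1,1)=-1→OXX/OO./OXX*; (1,2)=-1→OXX/O.O/OXX
ply 5, X at OXX/OO./OXX | (1,2)=+1→OXX/OOX/OXX*
ply 6: OXX/OOX/OXX is terminal -1 (O); from .../O../OXX depth 5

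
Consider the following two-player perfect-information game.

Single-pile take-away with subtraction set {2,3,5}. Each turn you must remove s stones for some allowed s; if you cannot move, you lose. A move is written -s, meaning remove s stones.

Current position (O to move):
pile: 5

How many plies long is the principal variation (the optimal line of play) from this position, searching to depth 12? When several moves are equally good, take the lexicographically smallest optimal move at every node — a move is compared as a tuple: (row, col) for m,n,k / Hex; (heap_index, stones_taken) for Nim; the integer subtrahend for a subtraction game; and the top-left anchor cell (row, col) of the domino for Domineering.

PV length from [5]: 1 ply

ply 1, O at 5 | -2=-1→3; -3=-1→2; -5=+1→0*
ply 2: 0 is terminal -1 (X); from 5 depth 12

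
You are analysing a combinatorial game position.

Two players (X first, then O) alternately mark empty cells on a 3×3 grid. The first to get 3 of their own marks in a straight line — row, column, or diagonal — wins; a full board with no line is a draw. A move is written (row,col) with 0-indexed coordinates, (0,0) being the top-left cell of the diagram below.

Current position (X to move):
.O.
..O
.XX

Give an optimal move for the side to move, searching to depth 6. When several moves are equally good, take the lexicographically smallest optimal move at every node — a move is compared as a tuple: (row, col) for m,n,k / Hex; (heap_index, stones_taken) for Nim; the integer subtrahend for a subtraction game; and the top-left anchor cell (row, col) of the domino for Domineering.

ply 1, X at .O./..O/.XX | (0,0)=+1→XO./..O/.XX*; (0,2)=+0→.OX/..O/.XX; (1,0)=+0→.O./X.O/.XX; (1,1)=+1→.O./.XO/.XX; (2,0)=+1→.O./..O/XXX
ply 2, O at XO./..O/.XX | (0,2)=-1→XOO/..O/.XX*; (1,0)=-1→XO./O.O/.XX; (1,1)=-1→XO./.OO/.XX; (2,0)=-1→XO./..O/OXX
ply 3, X at XOO/..O/.XX | (1,0)=+1→XOO/X.O/.XX*; (1,1)=+1→XOO/.XO/.XX; (2,0)=+1→XOO/..O/XXX
ply 4, O at XOO/X.O/.XX | (1,1)=-1→XOO/XOO/.XX*; (2,0)=-1→XOO/X.O/OXX
ply 5, X at XOO/XOO/.XX | (2,0)=+1→XOO/XOO/XXX*
ply 6: XOO/XOO/XXX is terminal -1 (O); from .O./..O/.XX depth 6

X's best at [.O./..O/.XX]: (0,0)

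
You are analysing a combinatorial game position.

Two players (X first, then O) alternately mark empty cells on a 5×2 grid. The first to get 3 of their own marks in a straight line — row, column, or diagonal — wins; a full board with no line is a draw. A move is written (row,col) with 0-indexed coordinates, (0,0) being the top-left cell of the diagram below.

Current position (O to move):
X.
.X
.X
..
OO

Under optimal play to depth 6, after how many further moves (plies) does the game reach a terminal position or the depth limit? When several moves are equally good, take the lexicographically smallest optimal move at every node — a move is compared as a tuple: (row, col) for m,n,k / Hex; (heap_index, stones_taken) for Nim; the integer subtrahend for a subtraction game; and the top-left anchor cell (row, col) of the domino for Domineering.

PV length from [X./.X/.X/../OO]: 4 plies

p1 O@[X./.X/.X/../OO]: (0,1)[XO/.X/.X/../OO]-1* (1,0)[X./OX/.X/../OO]-1 (2,0)[X./.X/OX/../OO]-1 (3,0)[X./.X/.X/O./OO]-1 (3,1)[X./.X/.X/.O/OO]-1
p2 X@[XO/.X/.X/../OO]: (1,0)[XO/XX/.X/../OO]+1* (2,0)[XO/.X/XX/../OO]+1 (3,0)[XO/.X/.X/X./OO]+0 (3,1)[XO/.X/.X/.X/OO]+1
p3 O@[XO/XX/.X/../OO]: (2,0)[XO/XX/OX/../OO]-1* (3,0)[XO/XX/.X/O./OO]-1 (3,1)[XO/XX/.X/.O/OO]-1
p4 X@[XO/XX/OX/../OO]: (3,0)[XO/XX/OX/X./OO]+0 (3,1)[XO/XX/OX/.X/OO]+1*
p5 O@[XO/XX/OX/.X/OO] terminal -1; root [X./.X/.X/../OO] d6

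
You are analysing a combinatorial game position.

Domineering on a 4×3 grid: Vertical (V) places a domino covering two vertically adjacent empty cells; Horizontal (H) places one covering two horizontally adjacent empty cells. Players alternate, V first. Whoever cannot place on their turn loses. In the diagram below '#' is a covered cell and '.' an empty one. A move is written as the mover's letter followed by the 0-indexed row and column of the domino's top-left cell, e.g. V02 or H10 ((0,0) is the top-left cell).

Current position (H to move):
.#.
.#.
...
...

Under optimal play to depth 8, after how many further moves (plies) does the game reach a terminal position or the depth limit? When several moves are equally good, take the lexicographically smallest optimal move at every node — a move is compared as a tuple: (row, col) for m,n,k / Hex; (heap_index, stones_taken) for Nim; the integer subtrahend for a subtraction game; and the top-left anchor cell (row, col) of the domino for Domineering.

PV length from [.#./.#./.../...]: 4 plies

p1 H@[.#./.#./.../...]: H20[.#./.#./##./...]-1* H21[.#./.#./.##/...]-1 H30[.#./.#./.../##.]-1 H31[.#./.#./.../.##]-1
p2 V@[.#./.#./##./...]: V00[##./##./##./...]+1* V02[.##/.##/##./...]+1 V12[.#./.##/###/...]+1 V22[.#./.#./###/..#]+1
p3 H@[##./##./##./...]: H30[##./##./##./##.]-1* H31[##./##./##./.##]-1
p4 V@[##./##./##./##.]: V02[###/###/##./##.]+1* V12[##./###/###/##.]+1 V22[##./##./###/###]+1
p5 H@[###/###/##./##.] terminal -1; root [.#./.#./.../...] d8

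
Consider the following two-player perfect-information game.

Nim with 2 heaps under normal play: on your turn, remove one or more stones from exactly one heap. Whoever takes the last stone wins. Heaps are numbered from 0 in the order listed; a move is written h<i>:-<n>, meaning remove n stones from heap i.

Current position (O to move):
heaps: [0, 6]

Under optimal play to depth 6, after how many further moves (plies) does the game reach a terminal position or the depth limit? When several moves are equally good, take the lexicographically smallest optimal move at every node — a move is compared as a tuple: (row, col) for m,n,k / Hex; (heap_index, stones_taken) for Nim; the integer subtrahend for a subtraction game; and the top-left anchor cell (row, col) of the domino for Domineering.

ply 1, O at (0,6) | h1:-1=-1→(0,5); h1:-2=-1→(0,4); h1:-3=-1→(0,3); h1:-4=-1→(0,2); h1:-5=-1→(0,1); h1:-6=+1→(0,0)*
ply 2: (0,0) is terminal -1 (X); from (0,6) depth 6

PV length from [(0,6)]: 1 ply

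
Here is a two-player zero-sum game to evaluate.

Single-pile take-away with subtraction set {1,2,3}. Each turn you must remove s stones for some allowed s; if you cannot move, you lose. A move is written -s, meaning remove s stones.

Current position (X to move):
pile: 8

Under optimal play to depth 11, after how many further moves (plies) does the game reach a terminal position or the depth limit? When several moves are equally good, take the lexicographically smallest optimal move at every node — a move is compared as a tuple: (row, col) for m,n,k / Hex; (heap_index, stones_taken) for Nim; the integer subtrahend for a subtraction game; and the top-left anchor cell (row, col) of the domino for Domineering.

PV length from [8]: 4 plies

[8] X move#1: -1:-1/7*, -2:-1/6, -3:-1/5
[7] O move#2: -1:-1/6, -2:-1/5, -3:+1/4*
[4] X move#3: -1:-1/3*, -2:-1/2, -3:-1/1
[3] O move#4: -1:-1/2, -2:-1/1, -3:+1/0*
[0] end (terminal -1, X#5); searched 8 to 11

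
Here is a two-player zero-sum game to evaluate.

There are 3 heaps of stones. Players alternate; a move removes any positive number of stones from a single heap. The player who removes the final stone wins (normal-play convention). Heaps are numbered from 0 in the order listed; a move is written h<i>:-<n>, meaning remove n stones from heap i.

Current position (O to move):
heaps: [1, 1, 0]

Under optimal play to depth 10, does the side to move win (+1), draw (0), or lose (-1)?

ply 1, O at (1,1,0) | h0:-1=-1→(0,1,0)*; h1:-1=-1→(1,0,0)
ply 2, X at (0,1,0) | h1:-1=+1→(0,0,0)*
ply 3: (0,0,0) is terminal -1 (O); from (1,1,0) depth 10

value((1,1,0), O) = -1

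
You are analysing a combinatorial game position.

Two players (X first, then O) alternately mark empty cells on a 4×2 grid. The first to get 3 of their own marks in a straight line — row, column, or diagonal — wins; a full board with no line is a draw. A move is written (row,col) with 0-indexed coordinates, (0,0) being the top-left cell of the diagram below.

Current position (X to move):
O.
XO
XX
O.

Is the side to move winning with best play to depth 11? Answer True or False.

[O./XO/XX/O.] X move#1: (0,1):+0/OX/XO/XX/O.*, (3,1):+0/O./XO/XX/OX
[OX/XO/XX/O.] O move#2: (3,1):+0/OX/XO/XX/OO*
[OX/XO/XX/OO] end (terminal +0, X#3); searched O./XO/XX/O. to 11

X winning at [O./XO/XX/O.]: False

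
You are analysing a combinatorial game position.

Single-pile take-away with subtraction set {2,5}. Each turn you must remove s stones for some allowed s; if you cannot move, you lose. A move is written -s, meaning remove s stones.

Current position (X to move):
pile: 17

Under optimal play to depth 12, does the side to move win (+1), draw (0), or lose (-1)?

value(17, X) = +1

[17] X move#1: -2:+1/15*, -5:-1/12
[15] O move#2: -2:-1/13*, -5:-1/10
[13] X move#3: -2:+1/11*, -5:+1/8
[11] O move#4: -2:-1/9*, -5:-1/6
[9] X move#5: -2:+1/7*, -5:+1/4
[7] O move#6: -2:-1/5*, -5:-1/2
[5] X move#7: -2:-1/3, -5:+1/0*
[0] end (terminal -1, O#8); searched 17 to 12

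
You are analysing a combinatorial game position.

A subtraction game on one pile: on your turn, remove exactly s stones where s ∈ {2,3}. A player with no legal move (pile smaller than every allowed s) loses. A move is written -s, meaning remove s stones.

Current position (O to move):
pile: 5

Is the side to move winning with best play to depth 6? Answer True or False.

p1 O@[5]: -2[3]-1* -3[2]-1
p2 X@[3]: -2[1]+1* -3[0]+1
p3 O@[1] terminal -1; root [5] d6

O winning at [5]: False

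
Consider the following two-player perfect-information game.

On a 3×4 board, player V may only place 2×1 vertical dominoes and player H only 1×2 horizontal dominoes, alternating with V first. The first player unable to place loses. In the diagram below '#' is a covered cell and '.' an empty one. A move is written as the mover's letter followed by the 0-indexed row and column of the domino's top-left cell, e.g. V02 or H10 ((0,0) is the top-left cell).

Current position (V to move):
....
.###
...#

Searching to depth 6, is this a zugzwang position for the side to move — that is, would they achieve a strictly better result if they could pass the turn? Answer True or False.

[..../.###/...#] V move#1: V00:-1/#.../####/...#*, V10:-1/..../####/#..#
[#.../####/...#] H move#2: H01:+1/###./####/...#*, H02:+1/#.##/####/...#, H20:+1/#.../####/##.#, H21:+1/#.../####/.###
[###./####/...#] end (terminal -1, V#3); searched ..../.###/...# to 6
suppose V passes — search the same position with H to move:
pass> [..../.###/...#] H move#1: H00:+1/##../.###/...#*, H01:+1/.##./.###/...#, H02:+1/..##/.###/...#, H20:+1/..../.###/##.#, H21:+1/..../.###/.###
pass> [##../.###/...#] V move#2: V10:-1/##../####/#..#*
pass> [##../####/#..#] H move#3: H02:+1/####/####/#..#*, H21:+1/##../####/####
pass> [####/####/#..#] end (terminal -1, V#4); searched ..../.###/...# to 6
for V: play -1, pass -1

zugzwang(..../.###/...#, V) = False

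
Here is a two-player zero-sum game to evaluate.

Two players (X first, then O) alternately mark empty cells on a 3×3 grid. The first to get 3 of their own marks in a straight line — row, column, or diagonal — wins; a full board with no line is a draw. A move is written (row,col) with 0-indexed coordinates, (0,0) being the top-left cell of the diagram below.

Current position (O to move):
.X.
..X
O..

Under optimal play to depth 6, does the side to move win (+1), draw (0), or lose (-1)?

value(.X./..X/O.., O) = +1

p1 O@[.X./..X/O..]: (0,0)[OX./..X/O..]+1* (0,2)[.XO/..X/O..]-1 (1,0)[.X./O.X/O..]-1 (1,1)[.X./.OX/O..]-1 (2,1)[.X./..X/OO.]-1 (2,2)[.X./..X/O.O]+1
p2 X@[OX./..X/O..]: (0,2)[OXX/..X/O..]-1* (1,0)[OX./X.X/O..]-1 (1,1)[OX./.XX/O..]-1 (2,1)[OX./..X/OX.]-1 (2,2)[OX./..X/O.X]-1
p3 O@[OXX/..X/O..]: (1,0)[OXX/O.X/O..]+1* (1,1)[OXX/.OX/O..]-1 (2,1)[OXX/..X/OO.]-1 (2,2)[OXX/..X/O.O]+1
p4 X@[OXX/O.X/O..] terminal -1; root [.X./..X/O..] d6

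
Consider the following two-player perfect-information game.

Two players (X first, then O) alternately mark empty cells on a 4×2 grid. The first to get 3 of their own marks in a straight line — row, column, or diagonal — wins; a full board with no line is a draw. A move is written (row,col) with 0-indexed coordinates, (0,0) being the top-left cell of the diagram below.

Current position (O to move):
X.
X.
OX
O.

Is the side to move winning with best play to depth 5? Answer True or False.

O winning at [X./X./OX/O.]: False

[X./X./OX/O.] O move#1: (0,1):+0/XO/X./OX/O.*, (1,1):+0/X./XO/OX/O., (3,1):+0/X./X./OX/OO
[XO/X./OX/O.] X move#2: (1,1):+0/XO/XX/OX/O.*, (3,1):+0/XO/X./OX/OX
[XO/XX/OX/O.] O move#3: (3,1):+0/XO/XX/OX/OO*
[XO/XX/OX/OO] end (terminal +0, X#4); searched X./X./OX/O. to 5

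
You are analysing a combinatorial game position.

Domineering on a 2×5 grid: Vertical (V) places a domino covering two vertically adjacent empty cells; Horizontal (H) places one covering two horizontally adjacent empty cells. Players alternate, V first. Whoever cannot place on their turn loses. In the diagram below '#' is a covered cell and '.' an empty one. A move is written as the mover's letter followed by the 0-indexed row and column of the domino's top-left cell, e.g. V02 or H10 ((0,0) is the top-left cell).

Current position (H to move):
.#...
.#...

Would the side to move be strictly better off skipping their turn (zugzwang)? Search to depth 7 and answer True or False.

ply 1, H at .#.../.#... | H02=-1→.###./.#...*; H03=-1→.#.##/.#...; H12=-1→.#.../.###.; H13=-1→.#.../.#.##
ply 2, V at .###./.#... | V00=-1→####./##...; V04=+1→.####/.#..#*
ply 3, H at .####/.#..# | H12=-1→.####/.####*
ply 4, V at .####/.#### | V00=+1→#####/#####*
ply 5: #####/##### is terminal -1 (H); from .#.../.#... depth 7
if H skipped the turn, V would face:
~ ply 1, V at .#.../.#... | V00=-1→##.../##...; V02=-1→.##../.##..; V03=+1→.#.#./.#.#.*; V04=-1→.#..#/.#..#
~ ply 2: .#.#./.#.#. is terminal -1 (H); from .#.../.#... depth 7
compare (H): move=-1 vs pass=-1

zugzwang(.#.../.#..., H) = False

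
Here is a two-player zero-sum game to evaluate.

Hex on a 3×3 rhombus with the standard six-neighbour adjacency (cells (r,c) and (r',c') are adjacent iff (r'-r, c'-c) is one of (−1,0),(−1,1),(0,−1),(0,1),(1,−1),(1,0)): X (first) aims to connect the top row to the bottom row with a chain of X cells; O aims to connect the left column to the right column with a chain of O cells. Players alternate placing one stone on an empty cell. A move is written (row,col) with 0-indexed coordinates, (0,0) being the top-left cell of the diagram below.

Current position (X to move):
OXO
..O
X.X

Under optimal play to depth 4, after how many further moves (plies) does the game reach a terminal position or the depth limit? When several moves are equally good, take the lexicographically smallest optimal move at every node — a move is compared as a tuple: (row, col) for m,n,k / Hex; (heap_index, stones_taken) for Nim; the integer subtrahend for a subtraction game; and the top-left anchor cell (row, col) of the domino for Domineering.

[OXO/..O/X.X] X move#1: (1,0):+1/OXO/X.O/X.X*, (1,1):+1/OXO/.XO/X.X, (2,1):+1/OXO/..O/XXX
[OXO/X.O/X.X] end (terminal -1, O#2); searched OXO/..O/X.X to 4

PV length from [OXO/..O/X.X]: 1 ply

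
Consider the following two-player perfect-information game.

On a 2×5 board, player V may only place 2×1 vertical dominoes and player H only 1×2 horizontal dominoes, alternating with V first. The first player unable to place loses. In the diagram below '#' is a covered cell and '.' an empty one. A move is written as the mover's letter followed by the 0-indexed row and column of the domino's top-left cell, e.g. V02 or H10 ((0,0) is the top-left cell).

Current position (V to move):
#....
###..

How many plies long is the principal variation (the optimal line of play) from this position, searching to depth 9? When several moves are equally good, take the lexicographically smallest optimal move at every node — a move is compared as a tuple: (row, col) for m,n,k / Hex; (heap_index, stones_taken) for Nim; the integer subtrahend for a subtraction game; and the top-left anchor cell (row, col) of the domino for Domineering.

PV length from [#..../###..]: 3 plies

[#..../###..] V move#1: V03:+1/#..#./####.*, V04:-1/#...#/###.#
[#..#./####.] H move#2: H01:-1/####./####.*
[####./####.] V move#3: V04:+1/#####/#####*
[#####/#####] end (terminal -1, H#4); searched #..../###.. to 9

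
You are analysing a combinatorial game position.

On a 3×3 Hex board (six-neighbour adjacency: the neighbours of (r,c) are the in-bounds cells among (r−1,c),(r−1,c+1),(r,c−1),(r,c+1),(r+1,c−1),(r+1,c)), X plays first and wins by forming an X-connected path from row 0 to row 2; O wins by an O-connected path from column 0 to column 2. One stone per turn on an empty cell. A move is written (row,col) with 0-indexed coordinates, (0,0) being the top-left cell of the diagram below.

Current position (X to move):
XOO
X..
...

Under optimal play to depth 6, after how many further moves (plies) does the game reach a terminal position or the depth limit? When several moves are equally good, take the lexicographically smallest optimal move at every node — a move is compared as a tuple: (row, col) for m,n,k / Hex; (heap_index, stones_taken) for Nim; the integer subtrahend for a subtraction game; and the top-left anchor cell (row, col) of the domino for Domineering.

PV length from [XOO/X../...]: 3 plies

[XOO/X../...] X move#1: (1,1):+1/XOO/XX./...*, (1,2):+1/XOO/X.X/..., (2,0):+1/XOO/X../X.., (2,1):+1/XOO/X../.X., (2,2):+1/XOO/X../..X
[XOO/XX./...] O move#2: (1,2):-1/XOO/XXO/...*, (2,0):-1/XOO/XX./O.., (2,1):-1/XOO/XX./.O., (2,2):-1/XOO/XX./..O
[XOO/XXO/...] X move#3: (2,0):+1/XOO/XXO/X..*, (2,1):+1/XOO/XXO/.X., (2,2):+1/XOO/XXO/..X
[XOO/XXO/X..] end (terminal -1, O#4); searched XOO/X../... to 6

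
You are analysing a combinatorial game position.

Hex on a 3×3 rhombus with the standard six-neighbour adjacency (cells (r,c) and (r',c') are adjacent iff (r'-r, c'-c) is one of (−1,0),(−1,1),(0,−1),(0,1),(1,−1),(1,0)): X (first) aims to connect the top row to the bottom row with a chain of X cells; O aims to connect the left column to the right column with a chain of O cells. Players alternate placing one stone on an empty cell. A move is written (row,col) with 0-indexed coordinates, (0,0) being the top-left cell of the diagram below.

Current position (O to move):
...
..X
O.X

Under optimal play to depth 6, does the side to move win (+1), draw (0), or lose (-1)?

p1 O@[.../..X/O.X]: (0,0)[O../..X/O.X]-1 (0,1)[.O./..X/O.X]-1 (0,2)[..O/..X/O.X]+1* (1,0)[.../O.X/O.X]-1 (1,1)[.../.OX/O.X]-1 (2,1)[.../..X/OOX]-1
p2 X@[..O/..X/O.X]: (0,0)[X.O/..X/O.X]-1* (0,1)[.XO/..X/O.X]-1 (1,0)[..O/X.X/O.X]-1 (1,1)[..O/.XX/O.X]-1 (2,1)[..O/..X/OXX]-1
p3 O@[X.O/..X/O.X]: (0,1)[XOO/..X/O.X]+1* (1,0)[X.O/O.X/O.X]+1 (1,1)[X.O/.OX/O.X]+1 (2,1)[X.O/..X/OOX]-1
p4 X@[XOO/..X/O.X]: (1,0)[XOO/X.X/O.X]-1* (1,1)[XOO/.XX/O.X]-1 (2,1)[XOO/..X/OXX]-1
p5 O@[XOO/X.X/O.X]: (1,1)[XOO/XOX/O.X]+1* (2,1)[XOO/X.X/OOX]-1
p6 X@[XOO/XOX/O.X] terminal -1; root [.../..X/O.X] d6

value(.../..X/O.X, O) = +1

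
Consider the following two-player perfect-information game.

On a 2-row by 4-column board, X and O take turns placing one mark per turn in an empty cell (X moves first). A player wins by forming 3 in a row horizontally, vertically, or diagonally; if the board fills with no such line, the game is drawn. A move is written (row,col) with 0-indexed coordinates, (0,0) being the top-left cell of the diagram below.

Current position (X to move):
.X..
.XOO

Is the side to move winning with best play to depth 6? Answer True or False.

ply 1, X at .X../.XOO | (0,0)=+0→XX../.XOO; (0,2)=+1→.XX./.XOO*; (0,3)=+0→.X.X/.XOO; (1,0)=+0→.X../XXOO
ply 2, O at .XX./.XOO | (0,0)=-1→OXX./.XOO*; (0,3)=-1→.XXO/.XOO; (1,0)=-1→.XX./OXOO
ply 3, X at OXX./.XOO | (0,3)=+1→OXXX/.XOO*; (1,0)=+0→OXX./XXOO
ply 4: OXXX/.XOO is terminal -1 (O); from .X../.XOO depth 6

X winning at [.X../.XOO]: True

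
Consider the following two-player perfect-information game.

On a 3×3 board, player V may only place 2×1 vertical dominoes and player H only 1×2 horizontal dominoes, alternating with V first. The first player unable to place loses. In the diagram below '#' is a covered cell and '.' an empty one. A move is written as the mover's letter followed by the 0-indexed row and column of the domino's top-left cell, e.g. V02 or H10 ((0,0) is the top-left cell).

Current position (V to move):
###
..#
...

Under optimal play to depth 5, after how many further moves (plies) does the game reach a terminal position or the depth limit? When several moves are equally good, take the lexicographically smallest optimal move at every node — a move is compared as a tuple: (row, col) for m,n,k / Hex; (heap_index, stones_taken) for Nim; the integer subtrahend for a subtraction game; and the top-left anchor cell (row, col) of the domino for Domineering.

p1 V@[###/..#/...]: V10[###/#.#/#..]-1 V11[###/.##/.#.]+1*
p2 H@[###/.##/.#.] terminal -1; root [###/..#/...] d5

PV length from [###/..#/...]: 1 ply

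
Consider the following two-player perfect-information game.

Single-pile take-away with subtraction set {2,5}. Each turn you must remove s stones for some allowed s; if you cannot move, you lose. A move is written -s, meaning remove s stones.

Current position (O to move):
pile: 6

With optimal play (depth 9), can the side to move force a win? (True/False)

O winning at [6]: True

[6] O move#1: -2:+1/4*, -5:+1/1
[4] X move#2: -2:-1/2*
[2] O move#3: -2:+1/0*
[0] end (terminal -1, X#4); searched 6 to 9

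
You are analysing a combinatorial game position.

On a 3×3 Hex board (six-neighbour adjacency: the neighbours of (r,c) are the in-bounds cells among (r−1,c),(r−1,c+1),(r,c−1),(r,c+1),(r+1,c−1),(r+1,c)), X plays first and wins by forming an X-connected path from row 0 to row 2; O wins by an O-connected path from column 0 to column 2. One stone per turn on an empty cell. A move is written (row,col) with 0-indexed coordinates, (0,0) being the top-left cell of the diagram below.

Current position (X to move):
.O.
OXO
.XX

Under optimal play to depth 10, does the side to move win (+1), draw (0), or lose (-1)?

value(.O./OXO/.XX, X) = +1

[.O./OXO/.XX] X move#1: (0,0):-1/XO./OXO/.XX, (0,2):+1/.OX/OXO/.XX*, (2,0):-1/.O./OXO/XXX
[.OX/OXO/.XX] end (terminal -1, O#2); searched .O./OXO/.XX to 10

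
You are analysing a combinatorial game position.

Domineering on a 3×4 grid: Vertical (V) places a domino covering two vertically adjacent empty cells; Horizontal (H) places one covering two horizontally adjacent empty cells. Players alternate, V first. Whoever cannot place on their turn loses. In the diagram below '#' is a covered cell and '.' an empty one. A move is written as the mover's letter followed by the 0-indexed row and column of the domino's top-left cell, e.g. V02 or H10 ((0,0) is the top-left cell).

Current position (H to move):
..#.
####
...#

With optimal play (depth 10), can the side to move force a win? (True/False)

[..#./####/...#] H move#1: H00:+1/###./####/...#*, H20:+1/..#./####/##.#, H21:+1/..#./####/.###
[###./####/...#] end (terminal -1, V#2); searched ..#./####/...# to 10

H winning at [..#./####/...#]: True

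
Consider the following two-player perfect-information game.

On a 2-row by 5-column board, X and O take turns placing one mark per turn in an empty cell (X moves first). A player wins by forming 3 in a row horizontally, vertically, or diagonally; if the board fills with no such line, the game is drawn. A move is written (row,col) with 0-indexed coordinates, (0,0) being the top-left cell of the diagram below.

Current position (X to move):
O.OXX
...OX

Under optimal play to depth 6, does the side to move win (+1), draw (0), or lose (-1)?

ply 1, X at O.OXX/...OX | (0,1)=+0→OXOXX/...OX*; (1,0)=-1→O.OXX/X..OX; (1,1)=-1→O.OXX/.X.OX; (1,2)=-1→O.OXX/..XOX
ply 2, O at OXOXX/...OX | (1,0)=+0→OXOXX/O..OX*; (1,1)=+0→OXOXX/.O.OX; (1,2)=+0→OXOXX/..OOX
ply 3, X at OXOXX/O..OX | (1,1)=+0→OXOXX/OX.OX*; (1,2)=+0→OXOXX/O.XOX
ply 4, O at OXOXX/OX.OX | (1,2)=+0→OXOXX/OXOOX*
ply 5: OXOXX/OXOOX is terminal +0 (X); from O.OXX/...OX depth 6

value(O.OXX/...OX, X) = 0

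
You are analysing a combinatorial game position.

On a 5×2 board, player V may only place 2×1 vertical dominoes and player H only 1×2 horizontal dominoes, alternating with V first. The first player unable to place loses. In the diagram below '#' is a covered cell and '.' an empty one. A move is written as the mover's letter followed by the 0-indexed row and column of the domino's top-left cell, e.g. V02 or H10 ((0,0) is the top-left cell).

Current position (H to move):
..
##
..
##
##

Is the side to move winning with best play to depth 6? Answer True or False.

H winning at [../##/../##/##]: True

ply 1, H at ../##/../##/## | H00=+1→##/##/../##/##*; H20=+1→../##/##/##/##
ply 2: ##/##/../##/## is terminal -1 (V); from ../##/../##/## depth 6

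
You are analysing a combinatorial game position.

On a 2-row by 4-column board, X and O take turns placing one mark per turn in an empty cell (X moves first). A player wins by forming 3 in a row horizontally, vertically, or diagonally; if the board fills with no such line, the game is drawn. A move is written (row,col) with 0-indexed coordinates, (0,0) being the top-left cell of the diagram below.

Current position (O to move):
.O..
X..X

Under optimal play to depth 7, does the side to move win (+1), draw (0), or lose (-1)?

p1 O@[.O../X..X]: (0,0)[OO../X..X]+0 (0,2)[.OO./X..X]+1* (0,3)[.O.O/X..X]+0 (1,1)[.O../XO.X]+0 (1,2)[.O../X.OX]+0
p2 X@[.OO./X..X]: (0,0)[XOO./X..X]-1* (0,3)[.OOX/X..X]-1 (1,1)[.OO./XX.X]-1 (1,2)[.OO./X.XX]-1
p3 O@[XOO./X..X]: (0,3)[XOOO/X..X]+1* (1,1)[XOO./XO.X]+0 (1,2)[XOO./X.OX]+0
p4 X@[XOOO/X..X] terminal -1; root [.O../X..X] d7

value(.O../X..X, O) = +1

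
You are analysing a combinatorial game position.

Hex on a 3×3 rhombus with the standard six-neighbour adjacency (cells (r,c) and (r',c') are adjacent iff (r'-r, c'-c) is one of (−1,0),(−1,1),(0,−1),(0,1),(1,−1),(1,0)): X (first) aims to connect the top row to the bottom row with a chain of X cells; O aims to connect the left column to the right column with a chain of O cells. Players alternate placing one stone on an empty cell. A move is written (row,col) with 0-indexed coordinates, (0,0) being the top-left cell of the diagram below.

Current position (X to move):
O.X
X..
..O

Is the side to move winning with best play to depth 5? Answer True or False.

X winning at [O.X/X../..O]: True

ply 1, X at O.X/X../..O | (0,1)=+1→OXX/X../..O*; (1,1)=+1→O.X/XX./..O; (1,2)=+1→O.X/X.X/..O; (2,0)=+1→O.X/X../X.O; (2,1)=+1→O.X/X../.XO
ply 2, O at OXX/X../..O | (1,1)=-1→OXX/XO./..O*; (1,2)=-1→OXX/X.O/..O; (2,0)=-1→OXX/X../O.O; (2,1)=-1→OXX/X../.OO
ply 3, X at OXX/XO./..O | (1,2)=+1→OXX/XOX/..O*; (2,0)=+1→OXX/XO./X.O; (2,1)=+1→OXX/XO./.XO
ply 4, O at OXX/XOX/..O | (2,0)=-1→OXX/XOX/O.O*; (2,1)=-1→OXX/XOX/.OO
ply 5, X at OXX/XOX/O.O | (2,1)=+1→OXX/XOX/OXO*
ply 6: OXX/XOX/OXO is terminal -1 (O); from O.X/X../..O depth 5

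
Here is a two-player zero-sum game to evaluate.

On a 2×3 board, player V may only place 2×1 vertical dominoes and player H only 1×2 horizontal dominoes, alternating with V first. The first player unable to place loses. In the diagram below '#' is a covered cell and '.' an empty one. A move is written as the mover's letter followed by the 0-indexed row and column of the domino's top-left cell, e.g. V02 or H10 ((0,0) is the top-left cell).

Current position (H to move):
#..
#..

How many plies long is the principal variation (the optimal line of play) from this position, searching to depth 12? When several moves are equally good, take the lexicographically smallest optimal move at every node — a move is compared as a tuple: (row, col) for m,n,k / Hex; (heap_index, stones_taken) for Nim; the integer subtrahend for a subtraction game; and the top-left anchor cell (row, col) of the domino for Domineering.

PV length from [#../#..]: 1 ply

ply 1, H at #../#.. | H01=+1→###/#..*; H11=+1→#../###
ply 2: ###/#.. is terminal -1 (V); from #../#.. depth 12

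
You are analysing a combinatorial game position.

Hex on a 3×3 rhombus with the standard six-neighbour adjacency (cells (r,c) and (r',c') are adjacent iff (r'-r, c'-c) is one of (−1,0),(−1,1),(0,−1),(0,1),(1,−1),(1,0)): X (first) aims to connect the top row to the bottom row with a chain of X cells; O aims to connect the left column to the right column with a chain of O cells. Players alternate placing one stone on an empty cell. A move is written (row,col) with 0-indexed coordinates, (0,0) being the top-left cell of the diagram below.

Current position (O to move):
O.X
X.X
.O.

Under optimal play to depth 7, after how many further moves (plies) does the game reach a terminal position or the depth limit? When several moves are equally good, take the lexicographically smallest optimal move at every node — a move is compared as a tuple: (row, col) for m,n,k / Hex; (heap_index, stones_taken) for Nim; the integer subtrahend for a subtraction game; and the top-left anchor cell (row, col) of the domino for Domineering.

ply 1, O at O.X/X.X/.O. | (0,1)=-1→OOX/X.X/.O.*; (1,1)=-1→O.X/XOX/.O.; (2,0)=-1→O.X/X.X/OO.; (2,2)=-1→O.X/X.X/.OO
ply 2, X at OOX/X.X/.O. | (1,1)=+1→OOX/XXX/.O.*; (2,0)=+1→OOX/X.X/XO.; (2,2)=+1→OOX/X.X/.OX
ply 3, O at OOX/XXX/.O. | (2,0)=-1→OOX/XXX/OO.*; (2,2)=-1→OOX/XXX/.OO
ply 4, X at OOX/XXX/OO. | (2,2)=+1→OOX/XXX/OOX*
ply 5: OOX/XXX/OOX is terminal -1 (O); from O.X/X.X/.O. depth 7

PV length from [O.X/X.X/.O.]: 4 plies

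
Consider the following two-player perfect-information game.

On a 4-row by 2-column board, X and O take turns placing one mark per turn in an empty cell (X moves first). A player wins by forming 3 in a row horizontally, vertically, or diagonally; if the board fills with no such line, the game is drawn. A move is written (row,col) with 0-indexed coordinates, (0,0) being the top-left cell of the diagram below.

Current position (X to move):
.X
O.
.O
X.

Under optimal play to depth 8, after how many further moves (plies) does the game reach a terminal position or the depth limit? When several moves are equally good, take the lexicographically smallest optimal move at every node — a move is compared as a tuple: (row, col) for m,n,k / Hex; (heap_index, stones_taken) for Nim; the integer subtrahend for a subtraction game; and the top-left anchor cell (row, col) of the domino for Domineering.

PV length from [.X/O./.O/X.]: 4 plies

ply 1, X at .X/O./.O/X. | (0,0)=+0→XX/O./.O/X.*; (1,1)=+0→.X/OX/.O/X.; (2,0)=+0→.X/O./XO/X.; (3,1)=+0→.X/O./.O/XX
ply 2, O at XX/O./.O/X. | (1,1)=+0→XX/OO/.O/X.*; (2,0)=+0→XX/O./OO/X.; (3,1)=+0→XX/O./.O/XO
ply 3, X at XX/OO/.O/X. | (2,0)=-1→XX/OO/XO/X.; (3,1)=+0→XX/OO/.O/XX*
ply 4, O at XX/OO/.O/XX | (2,0)=+0→XX/OO/OO/XX*
ply 5: XX/OO/OO/XX is terminal +0 (X); from .X/O./.O/X. depth 8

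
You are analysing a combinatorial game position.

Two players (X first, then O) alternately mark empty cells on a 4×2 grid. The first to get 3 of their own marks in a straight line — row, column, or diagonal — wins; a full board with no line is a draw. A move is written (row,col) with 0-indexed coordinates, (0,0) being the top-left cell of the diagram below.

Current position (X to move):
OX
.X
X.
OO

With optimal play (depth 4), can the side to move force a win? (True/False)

[OX/.X/X./OO] X move#1: (1,0):+0/OX/XX/X./OO, (2,1):+1/OX/.X/XX/OO*
[OX/.X/XX/OO] end (terminal -1, O#2); searched OX/.X/X./OO to 4

X winning at [OX/.X/X./OO]: True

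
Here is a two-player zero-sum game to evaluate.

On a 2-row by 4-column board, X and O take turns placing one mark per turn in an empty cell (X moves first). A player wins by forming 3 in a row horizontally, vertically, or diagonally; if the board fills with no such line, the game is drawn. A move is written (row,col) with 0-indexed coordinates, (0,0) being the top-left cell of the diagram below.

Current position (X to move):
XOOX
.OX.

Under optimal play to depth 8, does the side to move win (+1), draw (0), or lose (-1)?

value(XOOX/.OX., X) = 0

[XOOX/.OX.] X move#1: (1,0):+0/XOOX/XOX.*, (1,3):+0/XOOX/.OXX
[XOOX/XOX.] O move#2: (1,3):+0/XOOX/XOXO*
[XOOX/XOXO] end (terminal +0, X#3); searched XOOX/.OX. to 8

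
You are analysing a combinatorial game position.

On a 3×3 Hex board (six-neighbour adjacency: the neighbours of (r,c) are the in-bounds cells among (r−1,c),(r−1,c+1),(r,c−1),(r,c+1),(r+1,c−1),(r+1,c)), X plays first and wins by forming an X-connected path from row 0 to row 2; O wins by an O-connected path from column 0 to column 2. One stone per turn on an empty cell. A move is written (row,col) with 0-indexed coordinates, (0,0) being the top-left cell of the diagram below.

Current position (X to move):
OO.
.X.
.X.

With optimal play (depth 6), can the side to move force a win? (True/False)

p1 X@[OO./.X./.X.]: (0,2)[OOX/.X./.X.]+1* (1,0)[OO./XX./.X.]-1 (1,2)[OO./.XX/.X.]-1 (2,0)[OO./.X./XX.]-1 (2,2)[OO./.X./.XX]-1
p2 O@[OOX/.X./.X.] terminal -1; root [OO./.X./.X.] d6

X winning at [OO./.X./.X.]: True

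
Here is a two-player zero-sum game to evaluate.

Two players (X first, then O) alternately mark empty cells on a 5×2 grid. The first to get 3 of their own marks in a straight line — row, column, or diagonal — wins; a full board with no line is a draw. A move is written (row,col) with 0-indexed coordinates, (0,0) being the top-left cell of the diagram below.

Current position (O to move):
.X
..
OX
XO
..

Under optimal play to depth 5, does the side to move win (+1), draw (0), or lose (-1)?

value(.X/../OX/XO/.., O) = 0

p1 O@[.X/../OX/XO/..]: (0,0)[OX/../OX/XO/..]-1 (1,0)[.X/O./OX/XO/..]-1 (1,1)[.X/.O/OX/XO/..]+0* (4,0)[.X/../OX/XO/O.]-1 (4,1)[.X/../OX/XO/.O]-1
p2 X@[.X/.O/OX/XO/..]: (0,0)[XX/.O/OX/XO/..]+0* (1,0)[.X/XO/OX/XO/..]+0 (4,0)[.X/.O/OX/XO/X.]+0 (4,1)[.X/.O/OX/XO/.X]+0
p3 O@[XX/.O/OX/XO/..]: (1,0)[XX/OO/OX/XO/..]+0* (4,0)[XX/.O/OX/XO/O.]+0 (4,1)[XX/.O/OX/XO/.O]+0
p4 X@[XX/OO/OX/XO/..]: (4,0)[XX/OO/OX/XO/X.]+0* (4,1)[XX/OO/OX/XO/.X]+0
p5 O@[XX/OO/OX/XO/X.]: (4,1)[XX/OO/OX/XO/XO]+0*
p6 X@[XX/OO/OX/XO/XO] terminal +0; root [.X/../OX/XO/..] d5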